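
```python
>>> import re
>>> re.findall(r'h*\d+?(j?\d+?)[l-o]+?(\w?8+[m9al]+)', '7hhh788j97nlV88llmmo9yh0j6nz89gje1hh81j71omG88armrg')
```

[('j97', 'V88llmm'), ('j6', 'z89'), ('j71', 'G88a')]

This matches zero or more of the literal 'h', then one or more of a digit (lazy); then optionally the literal 'j', then one or more of a digit (lazy) (captured); then one or more of a character in [l-o] (lazy); then optionally a word character, then one or more of a literal '8', then one or more of one of [m9al] (captured).
Matches: at [1:19] match 'hhh788j97nlV88llmm', groups = ('j97', 'V88llmm'); at [22:30] match 'h0j6nz89', groups = ('j6', 'z89'); at [34:47] match 'hh81j71omG88a', groups = ('j71', 'G88a').
`findall` packs the 2 group values into a tuple for every match.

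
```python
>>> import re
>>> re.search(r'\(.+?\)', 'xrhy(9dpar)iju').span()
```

The match spans [4:11] → '(9dpar)'.

(4, 11)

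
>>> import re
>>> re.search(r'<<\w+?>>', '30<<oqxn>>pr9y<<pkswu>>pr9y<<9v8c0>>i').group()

'<<oqxn>>'

Unlike `match`, `search` isn't anchored — it looks for the pattern anywhere in the string.
The match spans [2:10] → '<<oqxn>>'.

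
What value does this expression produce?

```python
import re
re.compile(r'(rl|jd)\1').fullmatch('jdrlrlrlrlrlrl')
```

`\1` is not a pattern — it's the concrete string captured by group 1, re-applied verbatim.
`re.fullmatch` is like wrapping the pattern in `^…$` (in single-line mode).
Here the pattern can't cover the whole string, so the call returns None.

None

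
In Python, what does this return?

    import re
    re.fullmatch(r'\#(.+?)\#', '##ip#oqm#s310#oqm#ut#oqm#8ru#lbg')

For `fullmatch`, every character of the input must be accounted for by the pattern.
Here there's no way to consume every character, so the call returns None.

None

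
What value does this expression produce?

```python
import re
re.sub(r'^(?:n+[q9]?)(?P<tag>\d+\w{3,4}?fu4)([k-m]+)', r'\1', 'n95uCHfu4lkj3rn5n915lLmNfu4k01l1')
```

'5uCHfu4j3rn5n915lLmNfu4k01l1'

This matches anchored at the start of the string; then one or more of the literal 'n', then optionally one of [q9] (non-capturing group); then one or more of a digit, then 3 to 4 of a word character (lazy), then the literal 'fu4' (captured as 'tag'); then one or more of a character in [k-m] (captured).
Matches: at [0:11] → 'n95uCHfu4lk'.
Each match is replaced using the text its own group 1 captured.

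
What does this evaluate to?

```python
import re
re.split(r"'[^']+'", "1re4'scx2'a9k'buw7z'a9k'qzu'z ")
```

['1re4', 'a9k', 'a9k', 'z ']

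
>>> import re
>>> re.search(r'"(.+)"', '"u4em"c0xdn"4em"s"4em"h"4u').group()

'"u4em"c0xdn"4em"s"4em"h"'

The match spans [0:24] → '"u4em"c0xdn"4em"s"4em"h"'.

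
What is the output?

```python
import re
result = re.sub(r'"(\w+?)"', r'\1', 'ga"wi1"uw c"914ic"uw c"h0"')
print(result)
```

Matches: at [2:7] → '"wi1"'; at [11:18] → '"914ic"'; at [22:26] → '"h0"'.
Each match is replaced using the text its own group 1 captured.

gawi1uw c914icuw ch0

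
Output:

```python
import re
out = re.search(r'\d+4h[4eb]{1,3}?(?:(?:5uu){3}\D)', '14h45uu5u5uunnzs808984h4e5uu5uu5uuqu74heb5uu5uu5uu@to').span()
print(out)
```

(16, 35)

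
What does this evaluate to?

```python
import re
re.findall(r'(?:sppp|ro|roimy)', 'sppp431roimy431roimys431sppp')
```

['sppp', 'ro', 'ro', 'sppp']

Alternation tries branches left to right and keeps the first one that lets the overall match succeed at that position.
Matches: at [0:4] → 'sppp'; at [7:9] → 'ro'; at [15:17] → 'ro'; at [24:28] → 'sppp'.
Since nothing is captured, `findall` lists the 4 matched substrings directly.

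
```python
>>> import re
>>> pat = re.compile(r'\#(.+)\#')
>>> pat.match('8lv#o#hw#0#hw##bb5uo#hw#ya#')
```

`re.match` only tries the pattern at the start of the string.
Here the pattern fails at index 0, so the call returns None.

None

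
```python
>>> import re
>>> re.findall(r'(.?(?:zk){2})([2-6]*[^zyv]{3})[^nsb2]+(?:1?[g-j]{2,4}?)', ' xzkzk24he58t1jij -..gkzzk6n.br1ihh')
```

[('xzkzk', '24he5')]

The pattern matches optionally any character, then the literal 'zk' repeated 2 times (captured); then zero or more of a character in [2-6], then exactly 3 of any character except [zyv] (captured); then one or more of any character except [nsb2]; then optionally the literal '1', then 2 to 4 of a character in [g-j] (lazy) (non-capturing group).
Walking the string: at [1:17] match 'xzkzk24he58t1jij', groups = ('xzkzk', '24he5').
With 2 capturing groups, `findall` returns a 2-tuple per match.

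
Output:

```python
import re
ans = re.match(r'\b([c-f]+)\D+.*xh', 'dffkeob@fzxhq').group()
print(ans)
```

dffkeob@fzxh

The pattern matches a word boundary (`\b`, zero-width); then one or more of a character in [c-f] (captured); then one or more of a non-digit; then zero or more of any character, then the literal 'xh'.
`re.match` only tries the pattern at the start of the string.
The match spans [0:12] → 'dffkeob@fzxh'.
Captured: group 1 = 'dff'.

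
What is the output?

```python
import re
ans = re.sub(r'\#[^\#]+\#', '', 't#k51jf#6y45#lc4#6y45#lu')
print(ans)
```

`sub` substitutes '' at each match site.

t6y456y45#lu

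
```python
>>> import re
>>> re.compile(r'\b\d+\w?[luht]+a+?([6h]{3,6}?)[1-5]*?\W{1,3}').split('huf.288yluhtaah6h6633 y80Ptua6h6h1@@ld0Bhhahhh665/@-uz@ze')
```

['huf.', 'h6h66', 'y80Ptua6h6h1@@ld0Bhhahhh665/@-uz@ze']

The pattern matches a word boundary (`\b`, zero-width); then one or more of a digit; then optionally a word character, then one or more of one of [luht], then one or more of a literal 'a' (lazy); then 3 to 6 of one of [6h] (lazy) (captured); then zero or more of a character in [1-5] (lazy), then 1 to 3 of a non-word character.
Matches to split on: at [4:22] → '288yluhtaah6h6633 '.
The group in the pattern means `split` returns the separators' captures alongside the pieces.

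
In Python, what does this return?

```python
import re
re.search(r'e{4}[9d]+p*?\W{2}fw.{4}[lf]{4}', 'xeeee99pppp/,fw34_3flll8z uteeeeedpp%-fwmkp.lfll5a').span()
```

(1, 23)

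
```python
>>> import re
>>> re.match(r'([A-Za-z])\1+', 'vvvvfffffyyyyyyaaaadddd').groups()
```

`\1` is not a pattern — it's the concrete string captured by group 1, re-applied verbatim.
With `match`, the pattern is implicitly anchored at the beginning.
The match spans [0:4] → 'vvvv'.
Captured: group 1 = 'v'.

('v',)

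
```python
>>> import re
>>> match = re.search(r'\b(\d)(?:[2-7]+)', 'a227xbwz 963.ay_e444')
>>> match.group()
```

This matches a word boundary (`\b`, zero-width); then a digit (captured); then one or more of a character in [2-7] (non-capturing group).
`search` walks the string left to right and returns the first match it finds.
The match spans [9:12] → '963'.
Captured: group 1 = '9'.

'963'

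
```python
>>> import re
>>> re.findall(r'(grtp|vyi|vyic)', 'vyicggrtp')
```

['vyi', 'grtp']

Alternation tries branches left to right and keeps the first one that lets the overall match succeed at that position.
Scanning left to right: at [0:3] match 'vyi', group 1 = 'vyi'; at [5:9] match 'grtp', group 1 = 'grtp'.
`findall` collects group 1 from each match (2 total).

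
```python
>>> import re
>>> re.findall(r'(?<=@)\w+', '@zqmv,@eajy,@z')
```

Because the assertion is zero-width, the text it checks is not consumed and won't appear in the result.
Walking the string: at [1:5] → 'zqmv'; at [7:11] → 'eajy'; at [13:14] → 'z'.
With no groups in the pattern, `findall` gives back each whole match — 3 here.

['zqmv', 'eajy', 'z']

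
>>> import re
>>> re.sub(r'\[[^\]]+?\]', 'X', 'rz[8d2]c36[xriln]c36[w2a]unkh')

`sub` substitutes 'X' at each match site.

'rzXc36Xc36Xunkh'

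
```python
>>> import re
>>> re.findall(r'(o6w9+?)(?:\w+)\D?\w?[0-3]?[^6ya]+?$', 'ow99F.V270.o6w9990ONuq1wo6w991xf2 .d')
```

The `?` after the quantifier makes it lazy — it takes as little as possible before letting the rest of the pattern try.
One capturing group, so `findall` returns just the captured substring from the one match — 1 in all.

['o6w9']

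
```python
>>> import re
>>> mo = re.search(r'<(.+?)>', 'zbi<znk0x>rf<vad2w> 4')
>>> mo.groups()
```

`re.search` tries every starting position until one works.
The match spans [3:10] → '<znk0x>'.
Captured: group 1 = 'znk0x'.

('znk0x',)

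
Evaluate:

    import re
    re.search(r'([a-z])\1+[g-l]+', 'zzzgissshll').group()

'zzzgi'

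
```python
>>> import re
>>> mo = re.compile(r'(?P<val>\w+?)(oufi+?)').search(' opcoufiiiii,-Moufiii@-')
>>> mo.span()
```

The `?` after the quantifier makes it lazy — it takes as little as possible before letting the rest of the pattern try.
The match spans [1:8] → 'opcoufi'.

(1, 8)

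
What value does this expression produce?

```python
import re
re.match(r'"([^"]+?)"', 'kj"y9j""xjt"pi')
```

None

`match` is anchored at position 0; if the pattern doesn't fit there, it returns None.
Here the pattern fails at index 0, so the call returns None.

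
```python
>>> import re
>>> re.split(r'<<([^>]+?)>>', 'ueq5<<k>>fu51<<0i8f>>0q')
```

['ueq5', 'k', 'fu51', '0i8f', '0q']

The group in the pattern means `split` returns the separators' captures alongside the pieces.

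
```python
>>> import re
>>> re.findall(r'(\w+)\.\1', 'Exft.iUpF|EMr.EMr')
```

`\1` has to match the exact text group 1 already captured.
Scanning left to right: at [10:17] match 'EMr.EMr', group 1 = 'EMr'.
`findall` collects group 1 from the one match (1 total).

['EMr']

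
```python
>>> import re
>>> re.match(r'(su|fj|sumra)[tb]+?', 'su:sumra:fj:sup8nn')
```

None

With `match`, the pattern is implicitly anchored at the beginning.
Here position 0 doesn't satisfy it, so the call returns None.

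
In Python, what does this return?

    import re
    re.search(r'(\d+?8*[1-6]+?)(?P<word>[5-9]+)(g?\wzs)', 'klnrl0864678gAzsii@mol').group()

'0864678gAzs'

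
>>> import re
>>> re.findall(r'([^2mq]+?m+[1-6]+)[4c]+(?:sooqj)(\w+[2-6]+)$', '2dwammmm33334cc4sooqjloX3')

The pattern matches one or more of any character except [2mq] (lazy), then one or more of a literal 'm', then one or more of a character in [1-6] (captured); then one or more of one of [4c]; then the literal 'so', then the literal 'oqj' (non-capturing group); then one or more of a word character, then one or more of a character in [2-6] (captured); then anchored at the end.
With 2 capturing groups, `findall` returns a 2-tuple per match.

[('dwammmm33334', 'loX3')]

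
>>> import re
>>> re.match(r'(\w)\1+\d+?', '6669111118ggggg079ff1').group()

'6669'

`\1` is not a pattern — it's the concrete string captured by group 1, re-applied verbatim.
`re.match` only tries the pattern at the start of the string.
The match spans [0:4] → '6669'.
Captured: group 1 = '6'.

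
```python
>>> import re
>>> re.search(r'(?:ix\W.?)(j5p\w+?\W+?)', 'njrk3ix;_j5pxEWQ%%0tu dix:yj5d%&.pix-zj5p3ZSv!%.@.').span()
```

(5, 17)

Pattern: the literal 'ix', then a non-word character, then optionally any character (non-capturing group); then the literal 'j5p', then one or more of a word character (lazy), then one or more of a non-word character (lazy) (captured).
Unlike `match`, `search` isn't anchored — it looks for the pattern anywhere in the string.
The match spans [5:17] → 'ix;_j5pxEWQ%'.
Captured: group 1 = 'j5pxEWQ%'.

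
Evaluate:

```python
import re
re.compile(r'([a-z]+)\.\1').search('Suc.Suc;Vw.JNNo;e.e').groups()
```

('e',)

A backreference is literal: `\1` must see the identical characters the first group matched.
`re.search` tries every starting position until one works.
The match spans [16:19] → 'e.e'.
Captured: group 1 = 'e'.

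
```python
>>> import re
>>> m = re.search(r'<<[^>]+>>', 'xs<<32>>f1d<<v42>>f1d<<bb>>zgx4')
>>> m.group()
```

Unlike `match`, `search` isn't anchored — it looks for the pattern anywhere in the string.
The match spans [2:8] → '<<32>>'.

'<<32>>'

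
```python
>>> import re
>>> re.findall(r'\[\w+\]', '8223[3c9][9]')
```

['[3c9]', '[9]']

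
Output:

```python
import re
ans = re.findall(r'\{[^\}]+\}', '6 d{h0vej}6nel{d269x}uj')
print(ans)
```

['{h0vej}', '{d269x}']

Walking the string: at [3:10] → '{h0vej}'; at [14:21] → '{d269x}'.
`findall` yields the raw match text (2 of them) because the pattern has no groups.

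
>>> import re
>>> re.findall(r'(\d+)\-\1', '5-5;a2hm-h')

A backreference is literal: `\1` must see the identical characters the first group matched.
Walking the string: at [0:3] match '5-5', group 1 = '5'.
One capturing group, so `findall` returns just the captured substring from the one match — 1 in all.

['5']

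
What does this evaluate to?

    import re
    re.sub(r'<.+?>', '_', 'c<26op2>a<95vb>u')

'c_a_u'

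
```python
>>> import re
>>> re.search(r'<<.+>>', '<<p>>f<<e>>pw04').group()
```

'<<p>>f<<e>>'

The match spans [0:11] → '<<p>>f<<e>>'.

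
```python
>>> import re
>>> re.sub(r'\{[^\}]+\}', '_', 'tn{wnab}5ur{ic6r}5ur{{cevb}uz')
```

'tn_5ur_5ur_uz'

Matches: at [2:8] → '{wnab}'; at [11:17] → '{ic6r}'; at [20:27] → '{{cevb}'.
`sub` substitutes '_' at each match site.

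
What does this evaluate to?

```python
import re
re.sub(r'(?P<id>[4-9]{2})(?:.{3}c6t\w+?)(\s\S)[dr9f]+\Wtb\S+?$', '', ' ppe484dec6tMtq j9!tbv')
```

' ppe'

Pattern: exactly 2 of a character in [4-9] (captured as 'id'); then exactly 3 of any character, then the literal 'c6t', then one or more of a word character (lazy) (non-capturing group); then whitespace, then a non-whitespace character (captured); then one or more of one of [dr9f], then a non-word character, then the literal 'tb'; then one or more of a non-whitespace character (lazy); then anchored at the end.
`sub` substitutes '' at each match site.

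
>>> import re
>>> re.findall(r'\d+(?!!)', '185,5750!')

['185', '575']

Because the assertion is negative and zero-width, positions next to the forbidden text are skipped.
Matches: at [0:3] → '185'; at [4:7] → '575'.
With no groups in the pattern, `findall` gives back each whole match — 2 here.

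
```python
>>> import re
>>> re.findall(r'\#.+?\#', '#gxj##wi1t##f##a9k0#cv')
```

['#gxj#', '#wi1t#', '#f#', '#a9k0#']

Matches: at [0:5] → '#gxj#'; at [5:11] → '#wi1t#'; at [11:14] → '#f#'; at [14:20] → '#a9k0#'.
Since nothing is captured, `findall` lists the 4 matched substrings directly.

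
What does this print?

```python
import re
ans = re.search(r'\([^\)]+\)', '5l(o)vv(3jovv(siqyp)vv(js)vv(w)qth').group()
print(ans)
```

`re.search` scans for the first position where the pattern succeeds.
The match spans [2:5] → '(o)'.

(o)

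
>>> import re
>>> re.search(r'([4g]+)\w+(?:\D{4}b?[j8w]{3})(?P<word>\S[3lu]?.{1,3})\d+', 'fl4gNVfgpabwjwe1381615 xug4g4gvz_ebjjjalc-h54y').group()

'4gNVfgpabwjwe1381615'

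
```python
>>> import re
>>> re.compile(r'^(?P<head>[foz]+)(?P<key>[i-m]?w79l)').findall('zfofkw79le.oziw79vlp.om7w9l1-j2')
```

The pattern matches anchored at the start of the string; then one or more of one of [foz] (captured as 'head'); then optionally a character in [i-m], then the literal 'w7', then the literal '9l' (captured as 'key').
`findall` packs the 2 group values into a tuple for every match.

[('zfof', 'kw79l')]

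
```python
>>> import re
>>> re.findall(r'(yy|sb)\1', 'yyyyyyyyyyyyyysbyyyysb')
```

After group 1 captures some text, `\1` only succeeds where that same text appears again.
Matches: at [0:4] match 'yyyy', group 1 = 'yy'; at [4:8] match 'yyyy', group 1 = 'yy'; at [8:12] match 'yyyy', group 1 = 'yy'; at [16:20] match 'yyyy', group 1 = 'yy'.
`findall` collects group 1 from each match (4 total).

['yy', 'yy', 'yy', 'yy']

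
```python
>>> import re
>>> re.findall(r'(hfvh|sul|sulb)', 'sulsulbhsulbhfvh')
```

Alternation isn't longest-match — the leftmost alternative that fits at this position is chosen.
Because there's exactly one group, `findall` drops the full match and keeps group 1 from each hit.

['sul', 'sul', 'sul', 'hfvh']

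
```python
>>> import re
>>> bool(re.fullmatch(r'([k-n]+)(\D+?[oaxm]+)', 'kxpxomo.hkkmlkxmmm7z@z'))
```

False

`fullmatch` succeeds only if the pattern covers the string from start to end.
Here the string isn't matched end-to-end, so the call returns None, and `bool(None)` is False.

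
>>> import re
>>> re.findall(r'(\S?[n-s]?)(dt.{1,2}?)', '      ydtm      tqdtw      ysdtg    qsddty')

[('y', 'dtm'), ('tq', 'dtw'), ('ys', 'dtg'), ('d', 'dty')]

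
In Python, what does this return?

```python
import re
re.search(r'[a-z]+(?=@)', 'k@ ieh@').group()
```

'k'

The positive lookaround only admits positions where the adjacent text matches; those characters stay outside the span.
`search` walks the string left to right and returns the first match it finds.
The match spans [0:1] → 'k'.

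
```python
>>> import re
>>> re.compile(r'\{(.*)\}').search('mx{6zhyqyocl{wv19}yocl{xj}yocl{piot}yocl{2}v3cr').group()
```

The match spans [2:43] → '{6zhyqyocl{wv19}yocl{xj}yocl{piot}yocl{2}'.

'{6zhyqyocl{wv19}yocl{xj}yocl{piot}yocl{2}'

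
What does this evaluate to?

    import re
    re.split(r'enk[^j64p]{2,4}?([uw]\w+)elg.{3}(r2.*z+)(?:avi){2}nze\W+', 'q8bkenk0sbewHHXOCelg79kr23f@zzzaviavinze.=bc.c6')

['q8bk', 'wHHXOC', 'r23f@zzz', 'bc.c6']

Pattern: the literal 'enk', then 2 to 4 of any character except [j64p] (lazy); then one of [uw], then one or more of a word character (captured); then the literal 'elg', then exactly 3 of any character; then the literal 'r2', then zero or more of any character, then one or more of the literal 'z' (captured); then the literal 'avi' repeated 2 times, then the literal 'nze', then one or more of a non-word character.
Matches to split on: at [4:42] → 'enk0sbewHHXOCelg79kr23f@zzzaviavinze.='.
Because the pattern has a capturing group, `split` also inserts each captured text between the pieces.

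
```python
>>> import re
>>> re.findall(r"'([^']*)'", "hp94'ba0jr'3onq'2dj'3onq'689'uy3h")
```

['ba0jr', '2dj', '689']

Scanning left to right: at [4:11] match "'ba0jr'", group 1 = 'ba0jr'; at [15:20] match "'2dj'", group 1 = '2dj'; at [24:29] match "'689'", group 1 = '689'.
`findall` collects group 1 from each match (3 total).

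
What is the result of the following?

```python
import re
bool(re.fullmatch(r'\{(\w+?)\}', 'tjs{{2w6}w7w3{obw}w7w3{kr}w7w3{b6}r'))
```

`re.fullmatch` is like wrapping the pattern in `^…$` (in single-line mode).
Here the string isn't matched end-to-end, so the call returns None, and `bool(None)` is False.

False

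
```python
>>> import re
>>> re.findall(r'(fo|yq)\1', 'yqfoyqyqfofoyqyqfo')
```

`\1` is not a pattern — it's the concrete string captured by group 1, re-applied verbatim.
`findall` collects group 1 from each match (3 total).

['yq', 'fo', 'yq']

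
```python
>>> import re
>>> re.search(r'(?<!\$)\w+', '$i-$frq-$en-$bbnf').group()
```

'rq'

A negative assertion filters positions out without eating any characters.
`re.search` tries every starting position until one works.
The match spans [5:7] → 'rq'.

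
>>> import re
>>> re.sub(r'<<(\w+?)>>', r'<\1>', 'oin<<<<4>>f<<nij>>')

'oin<<<4>f<nij>'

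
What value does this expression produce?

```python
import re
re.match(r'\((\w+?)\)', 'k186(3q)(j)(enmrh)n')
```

None

`re.match` only tries the pattern at the start of the string.
Here position 0 doesn't satisfy it, so the call returns None.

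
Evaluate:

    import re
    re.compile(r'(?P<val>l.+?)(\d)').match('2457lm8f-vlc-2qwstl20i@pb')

Pattern: a literal 'l', then one or more of any character (lazy) (captured as 'val'); then a digit (captured).
With `match`, the pattern is implicitly anchored at the beginning.
Here the pattern fails at index 0, so the call returns None.

None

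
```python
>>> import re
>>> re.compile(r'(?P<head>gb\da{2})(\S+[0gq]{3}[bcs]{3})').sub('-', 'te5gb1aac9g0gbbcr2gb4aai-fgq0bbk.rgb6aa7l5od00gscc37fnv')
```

Pattern: the literal 'gb', then a digit, then exactly 2 of a literal 'a' (captured as 'head'); then one or more of a non-whitespace character, then exactly 3 of one of [0gq], then exactly 3 of one of [bcs] (captured).
Each match is replaced by '-'.

'te5-37fnv'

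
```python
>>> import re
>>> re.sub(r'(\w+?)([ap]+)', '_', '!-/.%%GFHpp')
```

'!-/.%%_'

`sub` substitutes '_' at each match site.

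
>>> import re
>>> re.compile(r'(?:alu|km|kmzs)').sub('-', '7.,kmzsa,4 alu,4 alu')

Alternation tries branches left to right and keeps the first one that lets the overall match succeed at that position.
Matches: at [3:5] → 'km'; at [11:14] → 'alu'; at [17:20] → 'alu'.
Each match is replaced by '-'.

'7.,-zsa,4 -,4 -'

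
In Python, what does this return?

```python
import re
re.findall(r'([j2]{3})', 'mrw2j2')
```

['2j2']

This matches exactly 3 of one of [j2] (captured).
Scanning left to right: at [3:6] match '2j2', group 1 = '2j2'.
One capturing group, so `findall` returns just the captured substring from the one match — 1 in all.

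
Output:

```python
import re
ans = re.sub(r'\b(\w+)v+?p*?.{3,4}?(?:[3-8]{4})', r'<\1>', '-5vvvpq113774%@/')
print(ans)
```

Pattern: a word boundary (`\b`, zero-width); then one or more of a word character (captured); then one or more of a literal 'v' (lazy), then zero or more of the literal 'p' (lazy), then 3 to 4 of any character (lazy); then exactly 4 of a character in [3-8] (non-capturing group).
Matches: at [1:13] → '5vvvpq113774'.
Each match is replaced using the text its own group 1 captured.

-<5vv>%@/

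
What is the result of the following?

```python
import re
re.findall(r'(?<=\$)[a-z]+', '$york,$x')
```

Lookahead/lookbehind check context without consuming it, so the matched span excludes the asserted characters.
Matches: at [1:5] → 'york'; at [7:8] → 'x'.
Since nothing is captured, `findall` lists the 2 matched substrings directly.

['york', 'x']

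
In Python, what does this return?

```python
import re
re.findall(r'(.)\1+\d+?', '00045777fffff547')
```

['0', '7', 'f']

The backreference `\1` re-matches whatever the first group consumed, character for character.
Matches: at [0:4] match '0004', group 1 = '0'; at [5:8] match '777', group 1 = '7'; at [8:14] match 'fffff5', group 1 = 'f'.
Because there's exactly one group, `findall` drops the full match and keeps group 1 from each hit.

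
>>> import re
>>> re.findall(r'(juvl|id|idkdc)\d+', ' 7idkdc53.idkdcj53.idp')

Because there's exactly one group, `findall` drops the full match and keeps group 1 from the one hit.

['idkdc']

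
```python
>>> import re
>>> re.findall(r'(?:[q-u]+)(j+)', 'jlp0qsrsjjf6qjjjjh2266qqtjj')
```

One capturing group, so `findall` returns just the captured substring from each match — 3 in all.

['jj', 'jjjj', 'jj']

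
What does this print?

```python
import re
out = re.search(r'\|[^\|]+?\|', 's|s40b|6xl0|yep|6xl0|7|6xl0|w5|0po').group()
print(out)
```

|s40b|

The match spans [1:7] → '|s40b|'.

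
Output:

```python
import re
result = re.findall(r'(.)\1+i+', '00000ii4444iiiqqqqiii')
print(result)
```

['0', '4', 'q']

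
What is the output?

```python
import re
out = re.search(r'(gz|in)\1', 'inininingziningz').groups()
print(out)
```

The match spans [0:4] → 'inin'.
Captured: group 1 = 'in'.

('in',)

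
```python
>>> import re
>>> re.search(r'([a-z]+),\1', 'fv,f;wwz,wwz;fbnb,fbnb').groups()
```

('wwz',)

After group 1 captures some text, `\1` only succeeds where that same text appears again.
`re.search` tries every starting position until one works.
The match spans [5:12] → 'wwz,wwz'.
Captured: group 1 = 'wwz'.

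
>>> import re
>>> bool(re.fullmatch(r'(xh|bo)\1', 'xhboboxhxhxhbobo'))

False

The backreference `\1` re-matches whatever the first group consumed, character for character.
`re.fullmatch` requires the pattern to consume the entire string.
Here there's no way to consume every character, so the call returns None, and `bool(None)` is False.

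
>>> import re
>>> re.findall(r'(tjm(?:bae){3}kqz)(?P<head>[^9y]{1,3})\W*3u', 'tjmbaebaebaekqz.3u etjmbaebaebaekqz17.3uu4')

[('tjmbaebaebaekqz', '.'), ('tjmbaebaebaekqz', '17.')]

The pattern matches the literal 'tjm', then the literal 'bae' repeated 3 times, then the literal 'kqz' (captured); then 1 to 3 of any character except [9y] (captured as 'head'); then zero or more of a non-word character, then the literal '3u'.
Walking the string: at [0:18] match 'tjmbaebaebaekqz.3u', groups = ('tjmbaebaebaekqz', '.'); at [20:40] match 'tjmbaebaebaekqz17.3u', groups = ('tjmbaebaebaekqz', '17.').
2 groups means each result is a tuple of 2 captured strings — 2 here.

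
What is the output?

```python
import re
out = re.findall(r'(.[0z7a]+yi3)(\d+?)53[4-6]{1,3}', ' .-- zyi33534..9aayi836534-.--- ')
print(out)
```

Pattern: any character, then one or more of one of [0z7a], then the literal 'yi3' (captured); then one or more of a digit (lazy) (captured); then the literal '53', then 1 to 3 of a character in [4-6].
Walking the string: at [4:13] match ' zyi33534', groups = (' zyi3', '3').
Multiple groups make `findall` return tuples — one 2-tuple for the one match.

[(' zyi3', '3')]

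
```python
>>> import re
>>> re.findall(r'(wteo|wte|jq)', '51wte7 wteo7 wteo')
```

['wte', 'wteo', 'wteo']

`|` is ordered: at each position the engine commits to the first alternative that works.
Walking the string: at [2:5] match 'wte', group 1 = 'wte'; at [7:11] match 'wteo', group 1 = 'wteo'; at [13:17] match 'wteo', group 1 = 'wteo'.
`findall` collects group 1 from each match (3 total).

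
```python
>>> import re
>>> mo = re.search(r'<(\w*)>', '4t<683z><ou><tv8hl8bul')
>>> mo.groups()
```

('683z',)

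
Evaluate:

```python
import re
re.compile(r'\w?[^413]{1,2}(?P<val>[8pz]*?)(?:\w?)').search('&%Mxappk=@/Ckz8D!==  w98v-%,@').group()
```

'&%M'

The match spans [0:3] → '&%M'.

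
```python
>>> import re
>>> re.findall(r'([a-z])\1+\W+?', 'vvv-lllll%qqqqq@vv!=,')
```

The backreference `\1` re-matches whatever the first group consumed, character for character.
Scanning left to right: at [0:4] match 'vvv-', group 1 = 'v'; at [4:10] match 'lllll%', group 1 = 'l'; at [10:16] match 'qqqqq@', group 1 = 'q'; at [16:19] match 'vv!', group 1 = 'v'.
Because there's exactly one group, `findall` drops the full match and keeps group 1 from each hit.

['v', 'l', 'q', 'v']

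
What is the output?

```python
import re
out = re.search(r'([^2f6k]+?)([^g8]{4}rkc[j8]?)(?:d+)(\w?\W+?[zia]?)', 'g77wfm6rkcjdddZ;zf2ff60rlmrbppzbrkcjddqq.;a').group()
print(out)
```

This matches one or more of any character except [2f6k] (lazy) (captured); then exactly 4 of any character except [g8], then the literal 'rkc', then optionally one of [j8] (captured); then one or more of a literal 'd' (non-capturing group); then optionally a word character, then one or more of a non-word character (lazy), then optionally one of [zia] (captured).
`re.search` tries every starting position until one works.
The match spans [0:17] → 'g77wfm6rkcjdddZ;z'.
Captured: group 1 = 'g77', group 2 = 'wfm6rkcj', group 3 = 'Z;z'.

g77wfm6rkcjdddZ;z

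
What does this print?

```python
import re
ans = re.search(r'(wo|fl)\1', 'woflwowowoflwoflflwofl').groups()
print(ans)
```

A backreference is literal: `\1` must see the identical characters the first group matched.
Unlike `match`, `search` isn't anchored — it looks for the pattern anywhere in the string.
The match spans [4:8] → 'wowo'.
Captured: group 1 = 'wo'.

('wo',)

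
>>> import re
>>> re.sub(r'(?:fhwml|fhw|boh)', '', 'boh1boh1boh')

'11'

Matches: at [0:3] → 'boh'; at [4:7] → 'boh'; at [8:11] → 'boh'.
Every occurrence is swapped for ''.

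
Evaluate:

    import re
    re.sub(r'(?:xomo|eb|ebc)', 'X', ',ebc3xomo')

Branches in `(...|...)` are attempted left-to-right; the first branch that allows the whole pattern to succeed is taken.
Every occurrence is swapped for 'X'.

',Xc3X'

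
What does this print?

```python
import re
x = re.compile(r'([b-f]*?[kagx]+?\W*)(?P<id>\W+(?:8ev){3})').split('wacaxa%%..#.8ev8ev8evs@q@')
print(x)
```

This matches zero or more of a character in [b-f] (lazy), then one or more of one of [kagx] (lazy), then zero or more of a non-word character (captured); then one or more of a non-word character, then the literal '8ev' repeated 3 times (captured as 'id').
Because the pattern has a capturing group, `split` also inserts each captured text between the pieces.

['wa', 'caxa%%..#', '.8ev8ev8ev', 's@q@']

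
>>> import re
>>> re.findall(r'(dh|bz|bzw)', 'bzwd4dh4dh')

Alternation isn't longest-match — the leftmost alternative that fits at this position is chosen.
Walking the string: at [0:2] match 'bz', group 1 = 'bz'; at [5:7] match 'dh', group 1 = 'dh'; at [8:10] match 'dh', group 1 = 'dh'.
`findall` collects group 1 from each match (3 total).

['bz', 'dh', 'dh']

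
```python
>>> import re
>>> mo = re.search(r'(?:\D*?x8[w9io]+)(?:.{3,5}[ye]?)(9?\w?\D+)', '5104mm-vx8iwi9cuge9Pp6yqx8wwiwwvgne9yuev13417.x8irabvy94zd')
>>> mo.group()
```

'mm-vx8iwi9cuge9Pp'

The match spans [4:21] → 'mm-vx8iwi9cuge9Pp'.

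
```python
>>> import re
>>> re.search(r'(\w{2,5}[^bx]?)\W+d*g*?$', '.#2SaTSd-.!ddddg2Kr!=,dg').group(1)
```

The match spans [13:24] → 'ddg2Kr!=,dg'.
Captured: group 1 = 'ddg2Kr'.

'ddg2Kr'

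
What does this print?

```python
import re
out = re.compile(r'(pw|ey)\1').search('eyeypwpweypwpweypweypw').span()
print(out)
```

`\1` is not a pattern — it's the concrete string captured by group 1, re-applied verbatim.
Unlike `match`, `search` isn't anchored — it looks for the pattern anywhere in the string.
The match spans [0:4] → 'eyey'.
Captured: group 1 = 'ey'.

(0, 4)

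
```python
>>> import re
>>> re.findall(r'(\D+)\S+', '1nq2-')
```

['nq']

Because there's exactly one group, `findall` drops the full match and keeps group 1 from the one hit.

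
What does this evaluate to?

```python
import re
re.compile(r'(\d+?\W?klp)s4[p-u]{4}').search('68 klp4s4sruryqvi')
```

None

The pattern matches one or more of a digit (lazy), then optionally a non-word character, then the literal 'klp' (captured); then the literal 's4', then exactly 4 of a character in [p-u].
Here nothing in the string fits, so the call returns None.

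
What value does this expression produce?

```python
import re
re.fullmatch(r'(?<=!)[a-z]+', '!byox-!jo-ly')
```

None

The positive lookaround only admits positions where the adjacent text matches; those characters stay outside the span.
`re.fullmatch` is like wrapping the pattern in `^…$` (in single-line mode).
Here there's no way to consume every character, so the call returns None.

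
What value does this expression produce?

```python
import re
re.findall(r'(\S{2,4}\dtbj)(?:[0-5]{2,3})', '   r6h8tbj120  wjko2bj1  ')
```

['r6h8tbj']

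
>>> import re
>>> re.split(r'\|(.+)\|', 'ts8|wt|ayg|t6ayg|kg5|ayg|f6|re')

['ts8', 'wt|ayg|t6ayg|kg5|ayg|f6', 're']

Matches to split on: at [3:28] → '|wt|ayg|t6ayg|kg5|ayg|f6|'.
With a capturing group present, the delimiter's captured portion is kept in the result list.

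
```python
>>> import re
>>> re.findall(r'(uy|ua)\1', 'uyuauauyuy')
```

A backreference is literal: `\1` must see the identical characters the first group matched.
Walking the string: at [2:6] match 'uaua', group 1 = 'ua'; at [6:10] match 'uyuy', group 1 = 'uy'.
Because there's exactly one group, `findall` drops the full match and keeps group 1 from each hit.

['ua', 'uy']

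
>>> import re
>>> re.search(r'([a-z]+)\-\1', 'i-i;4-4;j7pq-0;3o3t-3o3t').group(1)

'i'

A backreference is literal: `\1` must see the identical characters the first group matched.
`search` walks the string left to right and returns the first match it finds.
The match spans [0:3] → 'i-i'.
Captured: group 1 = 'i'.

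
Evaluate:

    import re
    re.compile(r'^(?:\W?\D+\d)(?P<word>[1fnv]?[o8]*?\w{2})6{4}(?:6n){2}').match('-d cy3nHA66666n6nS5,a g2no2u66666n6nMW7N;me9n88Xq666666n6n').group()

The pattern matches anchored at the start of the string; then optionally a non-word character, then one or more of a non-digit, then a digit (non-capturing group); then optionally one of [1fnv], then zero or more of one of [o8] (lazy), then exactly 2 of a word character (captured as 'word'); then exactly 4 of a literal '6', then the literal '6n' repeated 2 times.
`match` is anchored at position 0; if the pattern doesn't fit there, it returns None.
The match spans [0:17] → '-d cy3nHA66666n6n'.
Captured: group 1 = 'nHA'.

'-d cy3nHA66666n6n'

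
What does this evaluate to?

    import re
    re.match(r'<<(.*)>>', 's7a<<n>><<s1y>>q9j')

None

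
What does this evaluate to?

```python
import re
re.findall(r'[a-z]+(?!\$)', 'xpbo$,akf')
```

The negative lookahead/lookbehind blocks any match where the forbidden context is present.
No capturing groups, so `findall` returns the 2 full match strings.

['xpb', 'akf']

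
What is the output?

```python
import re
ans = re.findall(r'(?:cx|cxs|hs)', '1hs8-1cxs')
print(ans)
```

['hs', 'cx']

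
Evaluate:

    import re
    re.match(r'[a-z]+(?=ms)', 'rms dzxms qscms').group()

'r'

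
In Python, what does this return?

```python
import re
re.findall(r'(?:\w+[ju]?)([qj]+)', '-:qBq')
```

The pattern matches one or more of a word character, then optionally one of [ju] (non-capturing group); then one or more of one of [qj] (captured).
Scanning left to right: at [2:5] match 'qBq', group 1 = 'q'.
`findall` collects group 1 from the one match (1 total).

['q']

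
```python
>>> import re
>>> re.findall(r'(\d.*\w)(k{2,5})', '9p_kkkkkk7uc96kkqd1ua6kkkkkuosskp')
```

Pattern: a digit, then zero or more of any character, then a word character (captured); then 2 to 5 of a literal 'k' (captured).
With 2 capturing groups, `findall` returns a 2-tuple per match.

[('9p_kkkkkk7uc96kkqd1ua6kkk', 'kk')]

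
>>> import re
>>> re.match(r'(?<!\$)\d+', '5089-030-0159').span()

(0, 4)

`re.match` won't scan ahead — the pattern has to work from the very first character.
The match spans [0:4] → '5089'.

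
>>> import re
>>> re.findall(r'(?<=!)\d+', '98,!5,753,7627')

['5']

The lookaround is zero-width — it requires the adjacent text to match without consuming it, so the asserted text isn't part of the match.
`findall` yields the raw match text (1 of them) because the pattern has no groups.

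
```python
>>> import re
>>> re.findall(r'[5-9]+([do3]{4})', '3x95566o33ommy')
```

Pattern: one or more of a character in [5-9]; then exactly 4 of one of [do3] (captured).
Scanning left to right: at [2:11] match '95566o33o', group 1 = 'o33o'.
Because there's exactly one group, `findall` drops the full match and keeps group 1 from the one hit.

['o33o']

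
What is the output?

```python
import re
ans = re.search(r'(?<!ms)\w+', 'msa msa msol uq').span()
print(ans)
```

(0, 3)

Because the assertion is negative and zero-width, positions next to the forbidden text are skipped.
The match spans [0:3] → 'msa'.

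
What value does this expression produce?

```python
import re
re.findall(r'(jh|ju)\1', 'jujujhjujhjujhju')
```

['ju']

After group 1 captures some text, `\1` only succeeds where that same text appears again.
Because there's exactly one group, `findall` drops the full match and keeps group 1 from the one hit.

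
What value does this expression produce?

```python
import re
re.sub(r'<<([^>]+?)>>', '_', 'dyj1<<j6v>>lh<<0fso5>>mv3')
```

'dyj1_lh_mv3'

Matches: at [4:11] → '<<j6v>>'; at [13:22] → '<<0fso5>>'.
Each match is replaced by '_'.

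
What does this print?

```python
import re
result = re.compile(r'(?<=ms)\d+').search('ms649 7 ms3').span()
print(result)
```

The `(?=…)`/`(?<=…)` assertion just peeks at neighbouring text; it doesn't advance the match position.
The match spans [2:5] → '649'.

(2, 5)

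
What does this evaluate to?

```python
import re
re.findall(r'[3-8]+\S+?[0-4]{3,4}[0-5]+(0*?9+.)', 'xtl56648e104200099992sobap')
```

Because there's exactly one group, `findall` drops the full match and keeps group 1 from the one hit.

['99992']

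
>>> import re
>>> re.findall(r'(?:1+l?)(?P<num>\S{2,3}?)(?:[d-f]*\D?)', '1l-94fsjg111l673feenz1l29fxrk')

['-9', '67', '29']

The pattern matches one or more of the literal '1', then optionally the literal 'l' (non-capturing group); then 2 to 3 of a non-whitespace character (lazy) (captured as 'num'); then zero or more of a character in [d-f], then optionally a non-digit (non-capturing group).
Matches: at [0:4] match '1l-9', group 1 = '-9'; at [9:15] match '111l67', group 1 = '67'; at [21:27] match '1l29fx', group 1 = '29'.
One capturing group, so `findall` returns just the captured substring from each match — 3 in all.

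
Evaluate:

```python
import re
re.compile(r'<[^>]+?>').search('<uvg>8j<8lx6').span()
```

(0, 5)

Unlike `match`, `search` isn't anchored — it looks for the pattern anywhere in the string.
The match spans [0:5] → '<uvg>'.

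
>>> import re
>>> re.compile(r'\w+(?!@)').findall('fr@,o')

Because the assertion is negative and zero-width, positions next to the forbidden text are skipped.
Walking the string: at [0:1] → 'f'; at [4:5] → 'o'.
No capturing groups, so `findall` returns the 2 full match strings.

['f', 'o']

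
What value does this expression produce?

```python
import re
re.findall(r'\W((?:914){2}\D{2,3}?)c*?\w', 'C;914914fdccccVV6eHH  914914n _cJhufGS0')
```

['914914fd', '914914n ']

With the lazy modifier that quantifier settles for the fewest repetitions that let the rest of the pattern succeed (the atoms after it are unaffected and can still be greedy).
Because there's exactly one group, `findall` drops the full match and keeps group 1 from each hit.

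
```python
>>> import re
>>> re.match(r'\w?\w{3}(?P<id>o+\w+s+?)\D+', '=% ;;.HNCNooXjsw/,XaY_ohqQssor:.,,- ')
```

None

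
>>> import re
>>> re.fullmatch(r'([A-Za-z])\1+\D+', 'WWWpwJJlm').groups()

('W',)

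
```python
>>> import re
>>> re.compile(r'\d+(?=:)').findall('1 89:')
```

['89']

The `(?=…)`/`(?<=…)` assertion just peeks at neighbouring text; it doesn't advance the match position.
Matches: at [2:4] → '89'.
With no groups in the pattern, `findall` gives back each whole match — 1 here.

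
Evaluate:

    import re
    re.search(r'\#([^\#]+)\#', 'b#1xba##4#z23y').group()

'#1xba#'

The match spans [1:7] → '#1xba#'.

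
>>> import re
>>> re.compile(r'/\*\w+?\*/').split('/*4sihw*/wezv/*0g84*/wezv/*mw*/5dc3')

Matches to split on: at [0:9] → '/*4sihw*/'; at [13:21] → '/*0g84*/'; at [25:31] → '/*mw*/'.
Splitting on the pattern gives 4 pieces.

['', 'wezv', 'wezv', '5dc3']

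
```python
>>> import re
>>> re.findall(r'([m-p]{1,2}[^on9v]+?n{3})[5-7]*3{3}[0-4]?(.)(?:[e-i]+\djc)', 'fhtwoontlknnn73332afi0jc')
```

[('ontlknnn', 'a')]

Pattern: 1 to 2 of a character in [m-p], then one or more of any character except [on9v] (lazy), then exactly 3 of a literal 'n' (captured); then zero or more of a character in [5-7], then exactly 3 of the literal '3', then optionally a character in [0-4]; then any character (captured); then one or more of a character in [e-i], then a digit, then the literal 'jc' (non-capturing group).
Walking the string: at [5:24] match 'ontlknnn73332afi0jc', groups = ('ontlknnn', 'a').
2 groups means the one result is a tuple of 2 captured strings — 1 here.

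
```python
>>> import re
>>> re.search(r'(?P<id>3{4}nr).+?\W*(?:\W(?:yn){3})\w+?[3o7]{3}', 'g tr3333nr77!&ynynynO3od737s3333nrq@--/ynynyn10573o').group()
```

'3333nr77!&ynynynO3od737'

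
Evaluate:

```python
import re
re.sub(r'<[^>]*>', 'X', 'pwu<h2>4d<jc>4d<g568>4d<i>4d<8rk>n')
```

Each match is replaced by 'X'.

'pwuX4dX4dX4dX4dXn'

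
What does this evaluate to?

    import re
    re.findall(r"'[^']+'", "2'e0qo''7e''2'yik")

["'e0qo'", "'7e'", "'2'"]

Matches: at [1:7] → "'e0qo'"; at [7:11] → "'7e'"; at [11:14] → "'2'".
With no groups in the pattern, `findall` gives back each whole match — 3 here.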